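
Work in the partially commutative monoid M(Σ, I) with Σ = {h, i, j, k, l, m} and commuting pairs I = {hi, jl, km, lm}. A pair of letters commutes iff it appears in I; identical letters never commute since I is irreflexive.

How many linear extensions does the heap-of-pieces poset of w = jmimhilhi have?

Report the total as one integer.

4

#0=j has no predecessor
#1=m depends on [0:j]
#2=i depends on [1:m]
#3=m depends on [2:i]
#4=h depends on [3:m]
#5=i depends on [3:m]
#6=l depends on [4:h, 5:i]
#7=h depends on [6:l]
#8=i depends on [6:l]
sources: [0:j]
N(rest) = Σ N(rest − s) over sources s of rest; N(one piece) = 1:
  size 1 → [7]=1  [8]=1
  size 2 → [7,8]=2
  size 3 → [6,7,8]=2
  size 4 → [4,6,7,8]=2  [5,6,7,8]=2
  size 5 → [4,5,6,7,8]=4
  size 6 → [3,4,5,6,7,8]=4
  size 7 → [2,3,4,5,6,7,8]=4
  first=0(j) contributes 4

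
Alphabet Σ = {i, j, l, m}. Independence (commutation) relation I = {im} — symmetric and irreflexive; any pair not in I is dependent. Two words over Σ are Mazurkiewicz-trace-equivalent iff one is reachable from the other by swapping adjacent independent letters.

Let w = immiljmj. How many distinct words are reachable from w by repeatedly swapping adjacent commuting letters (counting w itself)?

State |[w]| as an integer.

6

#0=i has no predecessor
#1=m has no predecessor
#2=m depends on [1:m]
#3=i depends on [0:i]
#4=l depends on [2:m, 3:i]
#5=j depends on [4:l]
#6=m depends on [5:j]
#7=j depends on [6:m]
sources: [0:i, 1:m]
N(rest) = Σ N(rest − s) over sources s of rest; N(one piece) = 1:
  size 1 → [7]=1
  size 2 → [6,7]=1
  size 3 → [5,6,7]=1
  size 4 → [4,5,6,7]=1
  size 5 → [2,4,5,6,7]=1  [3,4,5,6,7]=1
  size 6 → [0,3,4,5,6,7]=1  [1,2,4,5,6,7]=1  [2,3,4,5,6,7]=2
  first=0(i) contributes 3
  first=1(m) contributes 3
|[w]| = 6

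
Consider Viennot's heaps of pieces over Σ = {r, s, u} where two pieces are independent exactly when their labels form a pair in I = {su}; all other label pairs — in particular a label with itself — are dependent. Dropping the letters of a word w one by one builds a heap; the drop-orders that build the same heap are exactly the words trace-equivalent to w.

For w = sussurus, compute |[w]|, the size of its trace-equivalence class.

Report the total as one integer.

20

drop 0:s onto floor
drop 1:u onto floor
drop 2:s onto {0:s}
drop 3:s onto {2:s}
drop 4:u onto {1:u}
drop 5:r onto {3:s, 4:u}
drop 6:u onto {5:r}
drop 7:s onto {5:r}
ground layer = {0:s, 1:u}
drop-orders for the pieces not yet dropped (sum over which currently-grounded one goes next):
  1 to go: {6} 1  {7} 1
  2 to go: {6,7} 2
  3 to go: {5,6,7} 2
  4 to go: {3,5,6,7} 2  {4,5,6,7} 2
  5 to go: {1,4,5,6,7} 2  {2,3,5,6,7} 2  {3,4,5,6,7} 4
  6 to go: {0,2,3,5,6,7} 2  {1,3,4,5,6,7} 6  {2,3,4,5,6,7} 6
  if 0:s drops first: 12 orders
  if 1:u drops first: 8 orders
heap linearizations: 20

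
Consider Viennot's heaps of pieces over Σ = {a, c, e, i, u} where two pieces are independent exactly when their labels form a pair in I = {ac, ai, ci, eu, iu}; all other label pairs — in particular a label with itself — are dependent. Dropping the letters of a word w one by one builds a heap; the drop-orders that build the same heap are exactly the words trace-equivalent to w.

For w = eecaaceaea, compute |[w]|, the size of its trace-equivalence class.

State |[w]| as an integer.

6

0(e) covers ∅
1(e) covers 0:e
2(c) covers 1:e
3(a) covers 1:e
4(a) covers 3:a
5(c) covers 2:c
6(e) covers 4:a, 5:c
7(a) covers 6:e
8(e) covers 7:a
9(a) covers 8:e
floor of heap: 0:e
completions by unplaced set U, small U first (add the entries for U minus each lowest piece of U):
  |U|=1: {9}:1
  |U|=2: {8,9}:1
  |U|=3: {7,8,9}:1
  |U|=4: {6,7,8,9}:1
  |U|=5: {4,6,7,8,9}:1  {5,6,7,8,9}:1
  |U|=6: {2,5,6,7,8,9}:1  {3,4,6,7,8,9}:1  {4,5,6,7,8,9}:2
  |U|=7: {2,4,5,6,7,8,9}:3  {3,4,5,6,7,8,9}:3
  |U|=8: {2,3,4,5,6,7,8,9}:6
  start at 0(e): 6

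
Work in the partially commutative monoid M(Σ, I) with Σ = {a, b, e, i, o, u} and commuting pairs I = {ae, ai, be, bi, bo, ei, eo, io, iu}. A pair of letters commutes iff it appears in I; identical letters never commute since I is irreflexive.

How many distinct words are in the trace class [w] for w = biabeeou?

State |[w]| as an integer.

240

piece 0:b — minimal
piece 1:i — minimal
piece 2:a rests on {0:b}
piece 3:b rests on {2:a}
piece 4:e — minimal
piece 5:e rests on {4:e}
piece 6:o rests on {2:a}
piece 7:u rests on {3:b, 5:e, 6:o}
minimal pieces: {0:b, 1:i, 4:e}
ways to finish when only these pieces remain (= sum over removing one remaining piece with nothing left below it):
  1 left: {1}→1  {7}→1
  2 left: {1,7}→2  {3,7}→1  {5,7}→1  {6,7}→1
  3 left: {1,3,7}→3  {1,5,7}→3  {1,6,7}→3  {3,5,7}→2  {3,6,7}→2  {4,5,7}→1  {5,6,7}→2
  4 left: {1,3,5,7}→8  {1,3,6,7}→8  {1,4,5,7}→4  {1,5,6,7}→8  {2,3,6,7}→2  {3,4,5,7}→3  {3,5,6,7}→6  {4,5,6,7}→3
  5 left: {0,2,3,6,7}→2  {1,2,3,6,7}→10  {1,3,4,5,7}→15  {1,3,5,6,7}→30  {1,4,5,6,7}→15  {2,3,5,6,7}→8  {3,4,5,6,7}→12
  6 left: {0,1,2,3,6,7}→12  {0,2,3,5,6,7}→10  {1,2,3,5,6,7}→48  {1,3,4,5,6,7}→72  {2,3,4,5,6,7}→20
  placing 0:b first → 140 extensions
  placing 1:i first → 30 extensions
  placing 4:e first → 70 extensions
total linear extensions = 240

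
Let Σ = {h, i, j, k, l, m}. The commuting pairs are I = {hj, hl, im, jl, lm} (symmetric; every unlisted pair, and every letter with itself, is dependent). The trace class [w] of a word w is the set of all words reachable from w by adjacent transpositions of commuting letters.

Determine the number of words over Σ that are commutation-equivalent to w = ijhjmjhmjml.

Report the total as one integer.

#0=i has no predecessor
#1=j depends on [0:i]
#2=h depends on [0:i]
#3=j depends on [1:j]
#4=m depends on [2:h, 3:j]
#5=j depends on [4:m]
#6=h depends on [4:m]
#7=m depends on [5:j, 6:h]
#8=j depends on [7:m]
#9=m depends on [8:j]
#10=l depends on [0:i]
sources: [0:i]
N(rest) = Σ N(rest − s) over sources s of rest; N(one piece) = 1:
  size 1 → [9]=1  [10]=1
  size 2 → [8,9]=1  [9,10]=2
  size 3 → [7,8,9]=1  [8,9,10]=3
  size 4 → [5,7,8,9]=1  [6,7,8,9]=1  [7,8,9,10]=4
  size 5 → [5,6,7,8,9]=2  [5,7,8,9,10]=5  [6,7,8,9,10]=5
  size 6 → [4,5,6,7,8,9]=2  [5,6,7,8,9,10]=12
  size 7 → [2,4,5,6,7,8,9]=2  [3,4,5,6,7,8,9]=2  [4,5,6,7,8,9,10]=14
  size 8 → [1,3,4,5,6,7,8,9]=2  [2,3,4,5,6,7,8,9]=4  [2,4,5,6,7,8,9,10]=16  [3,4,5,6,7,8,9,10]=16
  size 9 → [1,2,3,4,5,6,7,8,9]=6  [1,3,4,5,6,7,8,9,10]=18  [2,3,4,5,6,7,8,9,10]=36
  first=0(i) contributes 60

60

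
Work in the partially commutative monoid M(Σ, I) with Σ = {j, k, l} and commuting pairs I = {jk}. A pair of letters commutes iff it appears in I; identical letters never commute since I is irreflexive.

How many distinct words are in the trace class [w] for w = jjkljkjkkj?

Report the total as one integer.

60

#0=j has no predecessor
#1=j depends on [0:j]
#2=k has no predecessor
#3=l depends on [1:j, 2:k]
#4=j depends on [3:l]
#5=k depends on [3:l]
#6=j depends on [4:j]
#7=k depends on [5:k]
#8=k depends on [7:k]
#9=j depends on [6:j]
sources: [0:j, 2:k]
N(rest) = Σ N(rest − s) over sources s of rest; N(one piece) = 1:
  size 1 → [8]=1  [9]=1
  size 2 → [6,9]=1  [7,8]=1  [8,9]=2
  size 3 → [4,6,9]=1  [5,7,8]=1  [6,8,9]=3  [7,8,9]=3
  size 4 → [4,6,8,9]=4  [5,7,8,9]=4  [6,7,8,9]=6
  size 5 → [4,6,7,8,9]=10  [5,6,7,8,9]=10
  size 6 → [4,5,6,7,8,9]=20
  size 7 → [3,4,5,6,7,8,9]=20
  size 8 → [1,3,4,5,6,7,8,9]=20  [2,3,4,5,6,7,8,9]=20
  first=0(j) contributes 40
  first=2(k) contributes 20
|[w]| = 60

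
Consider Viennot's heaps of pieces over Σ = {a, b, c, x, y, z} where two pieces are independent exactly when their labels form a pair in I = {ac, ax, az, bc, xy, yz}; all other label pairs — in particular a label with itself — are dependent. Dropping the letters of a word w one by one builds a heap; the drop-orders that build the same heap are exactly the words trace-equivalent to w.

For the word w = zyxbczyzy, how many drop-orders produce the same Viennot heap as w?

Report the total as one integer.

36

drop 0:z onto floor
drop 1:y onto floor
drop 2:x onto {0:z}
drop 3:b onto {1:y, 2:x}
drop 4:c onto {1:y, 2:x}
drop 5:z onto {3:b, 4:c}
drop 6:y onto {3:b, 4:c}
drop 7:z onto {5:z}
drop 8:y onto {6:y}
ground layer = {0:z, 1:y}
drop-orders for the pieces not yet dropped (sum over which currently-grounded one goes next):
  1 to go: {7} 1  {8} 1
  2 to go: {5,7} 1  {6,8} 1  {7,8} 2
  3 to go: {5,7,8} 3  {6,7,8} 3
  4 to go: {5,6,7,8} 6
  5 to go: {3,5,6,7,8} 6  {4,5,6,7,8} 6
  6 to go: {3,4,5,6,7,8} 12
  7 to go: {1,3,4,5,6,7,8} 12  {2,3,4,5,6,7,8} 12
  if 0:z drops first: 24 orders
  if 1:y drops first: 12 orders
heap linearizations: 36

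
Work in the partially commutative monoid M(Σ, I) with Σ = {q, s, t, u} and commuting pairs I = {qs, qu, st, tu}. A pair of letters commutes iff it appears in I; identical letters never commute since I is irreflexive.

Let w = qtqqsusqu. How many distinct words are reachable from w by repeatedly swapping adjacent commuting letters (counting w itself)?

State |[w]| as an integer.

piece 0:q — minimal
piece 1:t rests on {0:q}
piece 2:q rests on {1:t}
piece 3:q rests on {2:q}
piece 4:s — minimal
piece 5:u rests on {4:s}
piece 6:s rests on {5:u}
piece 7:q rests on {3:q}
piece 8:u rests on {6:s}
minimal pieces: {0:q, 4:s}
ways to finish when only these pieces remain (= sum over removing one remaining piece with nothing left below it):
  1 left: {7}→1  {8}→1
  2 left: {3,7}→1  {6,8}→1  {7,8}→2
  3 left: {2,3,7}→1  {3,7,8}→3  {5,6,8}→1  {6,7,8}→3
  4 left: {1,2,3,7}→1  {2,3,7,8}→4  {3,6,7,8}→6  {4,5,6,8}→1  {5,6,7,8}→4
  5 left: {0,1,2,3,7}→1  {1,2,3,7,8}→5  {2,3,6,7,8}→10  {3,5,6,7,8}→10  {4,5,6,7,8}→5
  6 left: {0,1,2,3,7,8}→6  {1,2,3,6,7,8}→15  {2,3,5,6,7,8}→20  {3,4,5,6,7,8}→15
  7 left: {0,1,2,3,6,7,8}→21  {1,2,3,5,6,7,8}→35  {2,3,4,5,6,7,8}→35
  placing 0:q first → 70 extensions
  placing 4:s first → 56 extensions
total linear extensions = 126

126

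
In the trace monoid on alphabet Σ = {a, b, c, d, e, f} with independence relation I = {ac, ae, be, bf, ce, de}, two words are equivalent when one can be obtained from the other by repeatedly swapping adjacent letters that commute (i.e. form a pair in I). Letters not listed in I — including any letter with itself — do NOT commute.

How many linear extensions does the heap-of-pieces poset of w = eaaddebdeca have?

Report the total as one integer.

330

0(e) covers ∅
1(a) covers ∅
2(a) covers 1:a
3(d) covers 2:a
4(d) covers 3:d
5(e) covers 0:e
6(b) covers 4:d
7(d) covers 6:b
8(e) covers 5:e
9(c) covers 7:d
10(a) covers 7:d
floor of heap: 0:e, 1:a
completions by unplaced set U, small U first (add the entries for U minus each lowest piece of U):
  |U|=1: {8}:1  {9}:1  {10}:1
  |U|=2: {5,8}:1  {8,9}:2  {8,10}:2  {9,10}:2
  |U|=3: {0,5,8}:1  {5,8,9}:3  {5,8,10}:3  {7,9,10}:2  {8,9,10}:6
  |U|=4: {0,5,8,9}:4  {0,5,8,10}:4  {5,8,9,10}:12  {6,7,9,10}:2  {7,8,9,10}:8
  |U|=5: {0,5,8,9,10}:20  {4,6,7,9,10}:2  {5,7,8,9,10}:20  {6,7,8,9,10}:10
  |U|=6: {0,5,7,8,9,10}:40  {3,4,6,7,9,10}:2  {4,6,7,8,9,10}:12  {5,6,7,8,9,10}:30
  |U|=7: {0,5,6,7,8,9,10}:70  {2,3,4,6,7,9,10}:2  {3,4,6,7,8,9,10}:14  {4,5,6,7,8,9,10}:42
  |U|=8: {0,4,5,6,7,8,9,10}:112  {1,2,3,4,6,7,9,10}:2  {2,3,4,6,7,8,9,10}:16  {3,4,5,6,7,8,9,10}:56
  |U|=9: {0,3,4,5,6,7,8,9,10}:168  {1,2,3,4,6,7,8,9,10}:18  {2,3,4,5,6,7,8,9,10}:72
  start at 0(e): 90
  start at 1(a): 240
sum over floor = 330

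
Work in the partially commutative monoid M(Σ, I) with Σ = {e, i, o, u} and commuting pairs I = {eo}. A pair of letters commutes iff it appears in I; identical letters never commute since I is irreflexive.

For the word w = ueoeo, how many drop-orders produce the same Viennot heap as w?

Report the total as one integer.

6

piece 0:u — minimal
piece 1:e rests on {0:u}
piece 2:o rests on {0:u}
piece 3:e rests on {1:e}
piece 4:o rests on {2:o}
minimal pieces: {0:u}
ways to finish when only these pieces remain (= sum over removing one remaining piece with nothing left below it):
  1 left: {3}→1  {4}→1
  2 left: {1,3}→1  {2,4}→1  {3,4}→2
  3 left: {1,3,4}→3  {2,3,4}→3
  placing 0:u first → 6 extensions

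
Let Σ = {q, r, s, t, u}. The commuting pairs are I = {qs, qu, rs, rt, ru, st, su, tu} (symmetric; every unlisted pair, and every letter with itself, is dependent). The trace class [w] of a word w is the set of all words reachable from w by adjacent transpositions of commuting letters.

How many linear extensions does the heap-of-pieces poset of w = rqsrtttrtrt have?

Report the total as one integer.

0(r) covers ∅
1(q) covers 0:r
2(s) covers ∅
3(r) covers 1:q
4(t) covers 1:q
5(t) covers 4:t
6(t) covers 5:t
7(r) covers 3:r
8(t) covers 6:t
9(r) covers 7:r
10(t) covers 8:t
floor of heap: 0:r, 2:s
completions by unplaced set U, small U first (add the entries for U minus each lowest piece of U):
  |U|=1: {2}:1  {9}:1  {10}:1
  |U|=2: {2,9}:2  {2,10}:2  {7,9}:1  {8,10}:1  {9,10}:2
  |U|=3: {2,7,9}:3  {2,8,10}:3  {2,9,10}:6  {3,7,9}:1  {6,8,10}:1  {7,9,10}:3  {8,9,10}:3
  |U|=4: {2,3,7,9}:4  {2,6,8,10}:4  {2,7,9,10}:12  {2,8,9,10}:12  {3,7,9,10}:4  {5,6,8,10}:1  {6,8,9,10}:4  {7,8,9,10}:6
  |U|=5: {2,3,7,9,10}:20  {2,5,6,8,10}:5  {2,6,8,9,10}:20  {2,7,8,9,10}:30  {3,7,8,9,10}:10  {4,5,6,8,10}:1  {5,6,8,9,10}:5  {6,7,8,9,10}:10
  |U|=6: {2,3,7,8,9,10}:60  {2,4,5,6,8,10}:6  {2,5,6,8,9,10}:30  {2,6,7,8,9,10}:60  {3,6,7,8,9,10}:20  {4,5,6,8,9,10}:6  {5,6,7,8,9,10}:15
  |U|=7: {2,3,6,7,8,9,10}:140  {2,4,5,6,8,9,10}:42  {2,5,6,7,8,9,10}:105  {3,5,6,7,8,9,10}:35  {4,5,6,7,8,9,10}:21
  |U|=8: {2,3,5,6,7,8,9,10}:280  {2,4,5,6,7,8,9,10}:168  {3,4,5,6,7,8,9,10}:56
  |U|=9: {1,3,4,5,6,7,8,9,10}:56  {2,3,4,5,6,7,8,9,10}:504
  start at 0(r): 560
  start at 2(s): 56
sum over floor = 616

616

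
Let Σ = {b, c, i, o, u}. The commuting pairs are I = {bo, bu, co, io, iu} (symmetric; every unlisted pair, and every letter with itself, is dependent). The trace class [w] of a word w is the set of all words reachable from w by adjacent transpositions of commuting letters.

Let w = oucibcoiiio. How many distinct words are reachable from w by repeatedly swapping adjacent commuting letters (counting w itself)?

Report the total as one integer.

piece 0:o — minimal
piece 1:u rests on {0:o}
piece 2:c rests on {1:u}
piece 3:i rests on {2:c}
piece 4:b rests on {3:i}
piece 5:c rests on {4:b}
piece 6:o rests on {1:u}
piece 7:i rests on {5:c}
piece 8:i rests on {7:i}
piece 9:i rests on {8:i}
piece 10:o rests on {6:o}
minimal pieces: {0:o}
ways to finish when only these pieces remain (= sum over removing one remaining piece with nothing left below it):
  1 left: {9}→1  {10}→1
  2 left: {6,10}→1  {8,9}→1  {9,10}→2
  3 left: {6,9,10}→3  {7,8,9}→1  {8,9,10}→3
  4 left: {5,7,8,9}→1  {6,8,9,10}→6  {7,8,9,10}→4
  5 left: {4,5,7,8,9}→1  {5,7,8,9,10}→5  {6,7,8,9,10}→10
  6 left: {3,4,5,7,8,9}→1  {4,5,7,8,9,10}→6  {5,6,7,8,9,10}→15
  7 left: {2,3,4,5,7,8,9}→1  {3,4,5,7,8,9,10}→7  {4,5,6,7,8,9,10}→21
  8 left: {2,3,4,5,7,8,9,10}→8  {3,4,5,6,7,8,9,10}→28
  9 left: {2,3,4,5,6,7,8,9,10}→36
  placing 0:o first → 36 extensions

36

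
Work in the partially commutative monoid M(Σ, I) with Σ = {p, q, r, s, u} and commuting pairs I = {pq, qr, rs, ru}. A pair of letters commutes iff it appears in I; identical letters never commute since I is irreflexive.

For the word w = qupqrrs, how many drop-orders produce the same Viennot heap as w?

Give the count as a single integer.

9

#0=q has no predecessor
#1=u depends on [0:q]
#2=p depends on [1:u]
#3=q depends on [1:u]
#4=r depends on [2:p]
#5=r depends on [4:r]
#6=s depends on [2:p, 3:q]
sources: [0:q]
N(rest) = Σ N(rest − s) over sources s of rest; N(one piece) = 1:
  size 1 → [5]=1  [6]=1
  size 2 → [3,6]=1  [4,5]=1  [5,6]=2
  size 3 → [3,5,6]=3  [4,5,6]=3
  size 4 → [2,4,5,6]=3  [3,4,5,6]=6
  size 5 → [2,3,4,5,6]=9
  first=0(q) contributes 9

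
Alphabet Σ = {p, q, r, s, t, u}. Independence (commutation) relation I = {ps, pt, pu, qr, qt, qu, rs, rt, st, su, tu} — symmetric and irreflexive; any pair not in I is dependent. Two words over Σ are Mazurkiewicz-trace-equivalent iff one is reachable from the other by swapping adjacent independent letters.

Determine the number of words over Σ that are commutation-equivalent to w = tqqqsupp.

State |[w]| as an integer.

#0=t has no predecessor
#1=q has no predecessor
#2=q depends on [1:q]
#3=q depends on [2:q]
#4=s depends on [3:q]
#5=u has no predecessor
#6=p depends on [3:q]
#7=p depends on [6:p]
sources: [0:t, 1:q, 5:u]
N(rest) = Σ N(rest − s) over sources s of rest; N(one piece) = 1:
  size 1 → [0]=1  [4]=1  [5]=1  [7]=1
  size 2 → [0,4]=2  [0,5]=2  [0,7]=2  [4,5]=2  [4,7]=2  [5,7]=2  [6,7]=1
  size 3 → [0,4,5]=6  [0,4,7]=6  [0,5,7]=6  [0,6,7]=3  [4,5,7]=6  [4,6,7]=3  [5,6,7]=3
  size 4 → [0,4,5,7]=24  [0,4,6,7]=12  [0,5,6,7]=12  [3,4,6,7]=3  [4,5,6,7]=12
  size 5 → [0,3,4,6,7]=15  [0,4,5,6,7]=60  [2,3,4,6,7]=3  [3,4,5,6,7]=15
  size 6 → [0,2,3,4,6,7]=18  [0,3,4,5,6,7]=90  [1,2,3,4,6,7]=3  [2,3,4,5,6,7]=18
  first=0(t) contributes 21
  first=1(q) contributes 126
  first=5(u) contributes 21
|[w]| = 168

168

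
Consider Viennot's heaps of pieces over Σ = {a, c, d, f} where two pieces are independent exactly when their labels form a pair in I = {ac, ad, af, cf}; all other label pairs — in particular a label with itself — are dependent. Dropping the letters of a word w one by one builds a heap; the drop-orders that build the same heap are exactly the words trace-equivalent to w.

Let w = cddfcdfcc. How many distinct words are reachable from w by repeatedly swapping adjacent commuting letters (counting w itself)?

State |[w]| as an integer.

6

drop 0:c onto floor
drop 1:d onto {0:c}
drop 2:d onto {1:d}
drop 3:f onto {2:d}
drop 4:c onto {2:d}
drop 5:d onto {3:f, 4:c}
drop 6:f onto {5:d}
drop 7:c onto {5:d}
drop 8:c onto {7:c}
ground layer = {0:c}
drop-orders for the pieces not yet dropped (sum over which currently-grounded one goes next):
  1 to go: {6} 1  {8} 1
  2 to go: {6,8} 2  {7,8} 1
  3 to go: {6,7,8} 3
  4 to go: {5,6,7,8} 3
  5 to go: {3,5,6,7,8} 3  {4,5,6,7,8} 3
  6 to go: {3,4,5,6,7,8} 6
  7 to go: {2,3,4,5,6,7,8} 6
  if 0:c drops first: 6 orders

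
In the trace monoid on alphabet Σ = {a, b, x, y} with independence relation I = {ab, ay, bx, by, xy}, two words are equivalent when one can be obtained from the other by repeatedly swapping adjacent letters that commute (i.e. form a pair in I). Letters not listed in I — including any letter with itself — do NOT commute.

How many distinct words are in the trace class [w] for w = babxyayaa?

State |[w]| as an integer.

piece 0:b — minimal
piece 1:a — minimal
piece 2:b rests on {0:b}
piece 3:x rests on {1:a}
piece 4:y — minimal
piece 5:a rests on {3:x}
piece 6:y rests on {4:y}
piece 7:a rests on {5:a}
piece 8:a rests on {7:a}
minimal pieces: {0:b, 1:a, 4:y}
ways to finish when only these pieces remain (= sum over removing one remaining piece with nothing left below it):
  1 left: {2}→1  {6}→1  {8}→1
  2 left: {0,2}→1  {2,6}→2  {2,8}→2  {4,6}→1  {6,8}→2  {7,8}→1
  3 left: {0,2,6}→3  {0,2,8}→3  {2,4,6}→3  {2,6,8}→6  {2,7,8}→3  {4,6,8}→3  {5,7,8}→1  {6,7,8}→3
  4 left: {0,2,4,6}→6  {0,2,6,8}→12  {0,2,7,8}→6  {2,4,6,8}→12  {2,5,7,8}→4  {2,6,7,8}→12  {3,5,7,8}→1  {4,6,7,8}→6  {5,6,7,8}→4
  5 left: {0,2,4,6,8}→30  {0,2,5,7,8}→10  {0,2,6,7,8}→30  {1,3,5,7,8}→1  {2,3,5,7,8}→5  {2,4,6,7,8}→30  {2,5,6,7,8}→20  {3,5,6,7,8}→5  {4,5,6,7,8}→10
  6 left: {0,2,3,5,7,8}→15  {0,2,4,6,7,8}→90  {0,2,5,6,7,8}→60  {1,2,3,5,7,8}→6  {1,3,5,6,7,8}→6  {2,3,5,6,7,8}→30  {2,4,5,6,7,8}→60  {3,4,5,6,7,8}→15
  7 left: {0,1,2,3,5,7,8}→21  {0,2,3,5,6,7,8}→105  {0,2,4,5,6,7,8}→210  {1,2,3,5,6,7,8}→42  {1,3,4,5,6,7,8}→21  {2,3,4,5,6,7,8}→105
  placing 0:b first → 168 extensions
  placing 1:a first → 420 extensions
  placing 4:y first → 168 extensions
total linear extensions = 756

756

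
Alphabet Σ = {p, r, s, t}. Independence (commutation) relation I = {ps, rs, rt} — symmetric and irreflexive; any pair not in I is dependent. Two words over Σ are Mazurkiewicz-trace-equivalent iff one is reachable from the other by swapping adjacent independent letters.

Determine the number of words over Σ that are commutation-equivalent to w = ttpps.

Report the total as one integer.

3

0(t) covers ∅
1(t) covers 0:t
2(p) covers 1:t
3(p) covers 2:p
4(s) covers 1:t
floor of heap: 0:t
completions by unplaced set U, small U first (add the entries for U minus each lowest piece of U):
  |U|=1: {3}:1  {4}:1
  |U|=2: {2,3}:1  {3,4}:2
  |U|=3: {2,3,4}:3
  start at 0(t): 3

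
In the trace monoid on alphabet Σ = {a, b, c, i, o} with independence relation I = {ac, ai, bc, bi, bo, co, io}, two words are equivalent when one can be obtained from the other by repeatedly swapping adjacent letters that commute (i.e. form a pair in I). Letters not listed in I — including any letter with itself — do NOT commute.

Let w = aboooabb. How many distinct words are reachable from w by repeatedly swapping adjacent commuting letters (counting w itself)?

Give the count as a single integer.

4

drop 0:a onto floor
drop 1:b onto {0:a}
drop 2:o onto {0:a}
drop 3:o onto {2:o}
drop 4:o onto {3:o}
drop 5:a onto {1:b, 4:o}
drop 6:b onto {5:a}
drop 7:b onto {6:b}
ground layer = {0:a}
drop-orders for the pieces not yet dropped (sum over which currently-grounded one goes next):
  1 to go: {7} 1
  2 to go: {6,7} 1
  3 to go: {5,6,7} 1
  4 to go: {1,5,6,7} 1  {4,5,6,7} 1
  5 to go: {1,4,5,6,7} 2  {3,4,5,6,7} 1
  6 to go: {1,3,4,5,6,7} 3  {2,3,4,5,6,7} 1
  if 0:a drops first: 4 orders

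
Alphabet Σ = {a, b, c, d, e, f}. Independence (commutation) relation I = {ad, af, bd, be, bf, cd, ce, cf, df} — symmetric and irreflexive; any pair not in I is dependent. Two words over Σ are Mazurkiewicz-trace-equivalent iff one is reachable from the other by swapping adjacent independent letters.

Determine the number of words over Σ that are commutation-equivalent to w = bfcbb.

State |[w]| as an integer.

drop 0:b onto floor
drop 1:f onto floor
drop 2:c onto {0:b}
drop 3:b onto {2:c}
drop 4:b onto {3:b}
ground layer = {0:b, 1:f}
drop-orders for the pieces not yet dropped (sum over which currently-grounded one goes next):
  1 to go: {1} 1  {4} 1
  2 to go: {1,4} 2  {3,4} 1
  3 to go: {1,3,4} 3  {2,3,4} 1
  if 0:b drops first: 4 orders
  if 1:f drops first: 1 orders
heap linearizations: 5

5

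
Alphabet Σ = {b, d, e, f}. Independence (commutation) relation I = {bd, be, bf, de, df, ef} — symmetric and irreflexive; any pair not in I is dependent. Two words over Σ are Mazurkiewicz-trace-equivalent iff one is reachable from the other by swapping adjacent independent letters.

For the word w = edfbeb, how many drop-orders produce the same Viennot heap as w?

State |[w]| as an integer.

piece 0:e — minimal
piece 1:d — minimal
piece 2:f — minimal
piece 3:b — minimal
piece 4:e rests on {0:e}
piece 5:b rests on {3:b}
minimal pieces: {0:e, 1:d, 2:f, 3:b}
ways to finish when only these pieces remain (= sum over removing one remaining piece with nothing left below it):
  1 left: {1}→1  {2}→1  {4}→1  {5}→1
  2 left: {0,4}→1  {1,2}→2  {1,4}→2  {1,5}→2  {2,4}→2  {2,5}→2  {3,5}→1  {4,5}→2
  3 left: {0,1,4}→3  {0,2,4}→3  {0,4,5}→3  {1,2,4}→6  {1,2,5}→6  {1,3,5}→3  {1,4,5}→6  {2,3,5}→3  {2,4,5}→6  {3,4,5}→3
  4 left: {0,1,2,4}→12  {0,1,4,5}→12  {0,2,4,5}→12  {0,3,4,5}→6  {1,2,3,5}→12  {1,2,4,5}→24  {1,3,4,5}→12  {2,3,4,5}→12
  placing 0:e first → 60 extensions
  placing 1:d first → 30 extensions
  placing 2:f first → 30 extensions
  placing 3:b first → 60 extensions
total linear extensions = 180

180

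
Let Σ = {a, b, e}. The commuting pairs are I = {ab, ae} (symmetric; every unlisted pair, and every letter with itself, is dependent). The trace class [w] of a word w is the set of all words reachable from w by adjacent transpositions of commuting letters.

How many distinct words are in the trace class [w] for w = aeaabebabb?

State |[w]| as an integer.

0(a) covers ∅
1(e) covers ∅
2(a) covers 0:a
3(a) covers 2:a
4(b) covers 1:e
5(e) covers 4:b
6(b) covers 5:e
7(a) covers 3:a
8(b) covers 6:b
9(b) covers 8:b
floor of heap: 0:a, 1:e
completions by unplaced set U, small U first (add the entries for U minus each lowest piece of U):
  |U|=1: {7}:1  {9}:1
  |U|=2: {3,7}:1  {7,9}:2  {8,9}:1
  |U|=3: {2,3,7}:1  {3,7,9}:3  {6,8,9}:1  {7,8,9}:3
  |U|=4: {0,2,3,7}:1  {2,3,7,9}:4  {3,7,8,9}:6  {5,6,8,9}:1  {6,7,8,9}:4
  |U|=5: {0,2,3,7,9}:5  {2,3,7,8,9}:10  {3,6,7,8,9}:10  {4,5,6,8,9}:1  {5,6,7,8,9}:5
  |U|=6: {0,2,3,7,8,9}:15  {1,4,5,6,8,9}:1  {2,3,6,7,8,9}:20  {3,5,6,7,8,9}:15  {4,5,6,7,8,9}:6
  |U|=7: {0,2,3,6,7,8,9}:35  {1,4,5,6,7,8,9}:7  {2,3,5,6,7,8,9}:35  {3,4,5,6,7,8,9}:21
  |U|=8: {0,2,3,5,6,7,8,9}:70  {1,3,4,5,6,7,8,9}:28  {2,3,4,5,6,7,8,9}:56
  start at 0(a): 84
  start at 1(e): 126
sum over floor = 210

210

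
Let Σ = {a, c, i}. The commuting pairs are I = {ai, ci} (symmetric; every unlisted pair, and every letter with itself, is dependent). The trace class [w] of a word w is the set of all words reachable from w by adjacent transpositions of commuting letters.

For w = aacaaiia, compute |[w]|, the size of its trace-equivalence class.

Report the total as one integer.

0(a) covers ∅
1(a) covers 0:a
2(c) covers 1:a
3(a) covers 2:c
4(a) covers 3:a
5(i) covers ∅
6(i) covers 5:i
7(a) covers 4:a
floor of heap: 0:a, 5:i
completions by unplaced set U, small U first (add the entries for U minus each lowest piece of U):
  |U|=1: {6}:1  {7}:1
  |U|=2: {4,7}:1  {5,6}:1  {6,7}:2
  |U|=3: {3,4,7}:1  {4,6,7}:3  {5,6,7}:3
  |U|=4: {2,3,4,7}:1  {3,4,6,7}:4  {4,5,6,7}:6
  |U|=5: {1,2,3,4,7}:1  {2,3,4,6,7}:5  {3,4,5,6,7}:10
  |U|=6: {0,1,2,3,4,7}:1  {1,2,3,4,6,7}:6  {2,3,4,5,6,7}:15
  start at 0(a): 21
  start at 5(i): 7
sum over floor = 28

28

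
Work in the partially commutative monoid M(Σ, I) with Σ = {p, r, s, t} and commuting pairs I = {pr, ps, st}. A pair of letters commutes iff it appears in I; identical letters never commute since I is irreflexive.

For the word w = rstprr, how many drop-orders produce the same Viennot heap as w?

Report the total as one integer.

7

0(r) covers ∅
1(s) covers 0:r
2(t) covers 0:r
3(p) covers 2:t
4(r) covers 1:s, 2:t
5(r) covers 4:r
floor of heap: 0:r
completions by unplaced set U, small U first (add the entries for U minus each lowest piece of U):
  |U|=1: {3}:1  {5}:1
  |U|=2: {3,5}:2  {4,5}:1
  |U|=3: {1,4,5}:1  {3,4,5}:3
  |U|=4: {1,3,4,5}:4  {2,3,4,5}:3
  start at 0(r): 7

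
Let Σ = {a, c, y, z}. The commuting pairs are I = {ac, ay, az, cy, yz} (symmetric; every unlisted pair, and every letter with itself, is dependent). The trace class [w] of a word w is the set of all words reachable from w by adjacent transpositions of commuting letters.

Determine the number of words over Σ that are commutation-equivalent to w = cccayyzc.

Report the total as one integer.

#0=c has no predecessor
#1=c depends on [0:c]
#2=c depends on [1:c]
#3=a has no predecessor
#4=y has no predecessor
#5=y depends on [4:y]
#6=z depends on [2:c]
#7=c depends on [6:z]
sources: [0:c, 3:a, 4:y]
N(rest) = Σ N(rest − s) over sources s of rest; N(one piece) = 1:
  size 1 → [3]=1  [5]=1  [7]=1
  size 2 → [3,5]=2  [3,7]=2  [4,5]=1  [5,7]=2  [6,7]=1
  size 3 → [2,6,7]=1  [3,4,5]=3  [3,5,7]=6  [3,6,7]=3  [4,5,7]=3  [5,6,7]=3
  size 4 → [1,2,6,7]=1  [2,3,6,7]=4  [2,5,6,7]=4  [3,4,5,7]=12  [3,5,6,7]=12  [4,5,6,7]=6
  size 5 → [0,1,2,6,7]=1  [1,2,3,6,7]=5  [1,2,5,6,7]=5  [2,3,5,6,7]=20  [2,4,5,6,7]=10  [3,4,5,6,7]=30
  size 6 → [0,1,2,3,6,7]=6  [0,1,2,5,6,7]=6  [1,2,3,5,6,7]=30  [1,2,4,5,6,7]=15  [2,3,4,5,6,7]=60
  first=0(c) contributes 105
  first=3(a) contributes 21
  first=4(y) contributes 42
|[w]| = 168

168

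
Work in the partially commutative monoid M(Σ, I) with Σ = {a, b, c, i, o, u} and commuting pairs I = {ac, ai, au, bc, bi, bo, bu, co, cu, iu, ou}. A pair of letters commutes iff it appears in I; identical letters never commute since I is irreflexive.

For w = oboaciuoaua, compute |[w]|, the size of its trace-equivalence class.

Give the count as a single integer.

#0=o has no predecessor
#1=b has no predecessor
#2=o depends on [0:o]
#3=a depends on [1:b, 2:o]
#4=c has no predecessor
#5=i depends on [2:o, 4:c]
#6=u has no predecessor
#7=o depends on [3:a, 5:i]
#8=a depends on [7:o]
#9=u depends on [6:u]
#10=a depends on [8:a]
sources: [0:o, 1:b, 4:c, 6:u]
N(rest) = Σ N(rest − s) over sources s of rest; N(one piece) = 1:
  size 1 → [9]=1  [10]=1
  size 2 → [6,9]=1  [8,10]=1  [9,10]=2
  size 3 → [6,9,10]=3  [7,8,10]=1  [8,9,10]=3
  size 4 → [3,7,8,10]=1  [5,7,8,10]=1  [6,8,9,10]=6  [7,8,9,10]=4
  size 5 → [1,3,7,8,10]=1  [3,5,7,8,10]=2  [3,7,8,9,10]=5  [4,5,7,8,10]=1  [5,7,8,9,10]=5  [6,7,8,9,10]=10
  size 6 → [1,3,5,7,8,10]=3  [1,3,7,8,9,10]=6  [2,3,5,7,8,10]=2  [3,4,5,7,8,10]=3  [3,5,7,8,9,10]=12  [3,6,7,8,9,10]=15  [4,5,7,8,9,10]=6  [5,6,7,8,9,10]=15
  size 7 → [0,2,3,5,7,8,10]=2  [1,2,3,5,7,8,10]=5  [1,3,4,5,7,8,10]=6  [1,3,5,7,8,9,10]=21  [1,3,6,7,8,9,10]=21  [2,3,4,5,7,8,10]=5  [2,3,5,7,8,9,10]=14  [3,4,5,7,8,9,10]=21  [3,5,6,7,8,9,10]=42  [4,5,6,7,8,9,10]=21
  size 8 → [0,1,2,3,5,7,8,10]=7  [0,2,3,4,5,7,8,10]=7  [0,2,3,5,7,8,9,10]=16  [1,2,3,4,5,7,8,10]=16  [1,2,3,5,7,8,9,10]=40  [1,3,4,5,7,8,9,10]=48  [1,3,5,6,7,8,9,10]=84  [2,3,4,5,7,8,9,10]=40  [2,3,5,6,7,8,9,10]=56  [3,4,5,6,7,8,9,10]=84
  size 9 → [0,1,2,3,4,5,7,8,10]=30  [0,1,2,3,5,7,8,9,10]=63  [0,2,3,4,5,7,8,9,10]=63  [0,2,3,5,6,7,8,9,10]=72  [1,2,3,4,5,7,8,9,10]=144  [1,2,3,5,6,7,8,9,10]=180  [1,3,4,5,6,7,8,9,10]=216  [2,3,4,5,6,7,8,9,10]=180
  first=0(o) contributes 720
  first=1(b) contributes 315
  first=4(c) contributes 315
  first=6(u) contributes 300
|[w]| = 1650

1650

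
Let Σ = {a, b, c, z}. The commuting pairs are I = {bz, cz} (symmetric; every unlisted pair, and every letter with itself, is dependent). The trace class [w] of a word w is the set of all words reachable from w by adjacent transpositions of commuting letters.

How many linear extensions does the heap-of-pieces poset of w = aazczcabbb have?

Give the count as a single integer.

0(a) covers ∅
1(a) covers 0:a
2(z) covers 1:a
3(c) covers 1:a
4(z) covers 2:z
5(c) covers 3:c
6(a) covers 4:z, 5:c
7(b) covers 6:a
8(b) covers 7:b
9(b) covers 8:b
floor of heap: 0:a
completions by unplaced set U, small U first (add the entries for U minus each lowest piece of U):
  |U|=1: {9}:1
  |U|=2: {8,9}:1
  |U|=3: {7,8,9}:1
  |U|=4: {6,7,8,9}:1
  |U|=5: {4,6,7,8,9}:1  {5,6,7,8,9}:1
  |U|=6: {2,4,6,7,8,9}:1  {3,5,6,7,8,9}:1  {4,5,6,7,8,9}:2
  |U|=7: {2,4,5,6,7,8,9}:3  {3,4,5,6,7,8,9}:3
  |U|=8: {2,3,4,5,6,7,8,9}:6
  start at 0(a): 6

6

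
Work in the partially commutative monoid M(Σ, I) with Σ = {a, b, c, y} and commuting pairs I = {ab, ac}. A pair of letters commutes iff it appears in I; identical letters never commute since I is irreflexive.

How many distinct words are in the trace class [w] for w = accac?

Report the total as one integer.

10

0(a) covers ∅
1(c) covers ∅
2(c) covers 1:c
3(a) covers 0:a
4(c) covers 2:c
floor of heap: 0:a, 1:c
completions by unplaced set U, small U first (add the entries for U minus each lowest piece of U):
  |U|=1: {3}:1  {4}:1
  |U|=2: {0,3}:1  {2,4}:1  {3,4}:2
  |U|=3: {0,3,4}:3  {1,2,4}:1  {2,3,4}:3
  start at 0(a): 4
  start at 1(c): 6
sum over floor = 10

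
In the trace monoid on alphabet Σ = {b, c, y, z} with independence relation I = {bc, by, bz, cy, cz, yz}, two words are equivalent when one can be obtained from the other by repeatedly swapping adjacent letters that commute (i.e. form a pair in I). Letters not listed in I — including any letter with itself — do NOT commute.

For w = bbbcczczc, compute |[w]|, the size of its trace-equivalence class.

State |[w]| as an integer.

1260

drop 0:b onto floor
drop 1:b onto {0:b}
drop 2:b onto {1:b}
drop 3:c onto floor
drop 4:c onto {3:c}
drop 5:z onto floor
drop 6:c onto {4:c}
drop 7:z onto {5:z}
drop 8:c onto {6:c}
ground layer = {0:b, 3:c, 5:z}
drop-orders for the pieces not yet dropped (sum over which currently-grounded one goes next):
  1 to go: {2} 1  {7} 1  {8} 1
  2 to go: {1,2} 1  {2,7} 2  {2,8} 2  {5,7} 1  {6,8} 1  {7,8} 2
  3 to go: {0,1,2} 1  {1,2,7} 3  {1,2,8} 3  {2,5,7} 3  {2,6,8} 3  {2,7,8} 6  {4,6,8} 1  {5,7,8} 3  {6,7,8} 3
  4 to go: {0,1,2,7} 4  {0,1,2,8} 4  {1,2,5,7} 6  {1,2,6,8} 6  {1,2,7,8} 12  {2,4,6,8} 4  {2,5,7,8} 12  {2,6,7,8} 12  {3,4,6,8} 1  {4,6,7,8} 4  {5,6,7,8} 6
  5 to go: {0,1,2,5,7} 10  {0,1,2,6,8} 10  {0,1,2,7,8} 20  {1,2,4,6,8} 10  {1,2,5,7,8} 30  {1,2,6,7,8} 30  {2,3,4,6,8} 5  {2,4,6,7,8} 20  {2,5,6,7,8} 30  {3,4,6,7,8} 5  {4,5,6,7,8} 10
  6 to go: {0,1,2,4,6,8} 20  {0,1,2,5,7,8} 60  {0,1,2,6,7,8} 60  {1,2,3,4,6,8} 15  {1,2,4,6,7,8} 60  {1,2,5,6,7,8} 90  {2,3,4,6,7,8} 30  {2,4,5,6,7,8} 60  {3,4,5,6,7,8} 15
  7 to go: {0,1,2,3,4,6,8} 35  {0,1,2,4,6,7,8} 140  {0,1,2,5,6,7,8} 210  {1,2,3,4,6,7,8} 105  {1,2,4,5,6,7,8} 210  {2,3,4,5,6,7,8} 105
  if 0:b drops first: 420 orders
  if 3:c drops first: 560 orders
  if 5:z drops first: 280 orders
heap linearizations: 1260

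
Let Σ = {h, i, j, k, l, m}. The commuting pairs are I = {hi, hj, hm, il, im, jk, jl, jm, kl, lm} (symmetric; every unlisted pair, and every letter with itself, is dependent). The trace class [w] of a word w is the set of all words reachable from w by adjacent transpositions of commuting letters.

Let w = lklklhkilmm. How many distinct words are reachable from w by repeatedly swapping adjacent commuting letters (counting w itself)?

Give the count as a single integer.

150

0(l) covers ∅
1(k) covers ∅
2(l) covers 0:l
3(k) covers 1:k
4(l) covers 2:l
5(h) covers 3:k, 4:l
6(k) covers 5:h
7(i) covers 6:k
8(l) covers 5:h
9(m) covers 6:k
10(m) covers 9:m
floor of heap: 0:l, 1:k
completions by unplaced set U, small U first (add the entries for U minus each lowest piece of U):
  |U|=1: {7}:1  {8}:1  {10}:1
  |U|=2: {7,8}:2  {7,10}:2  {8,10}:2  {9,10}:1
  |U|=3: {7,8,10}:6  {7,9,10}:3  {8,9,10}:3
  |U|=4: {6,7,9,10}:3  {7,8,9,10}:12
  |U|=5: {6,7,8,9,10}:15
  |U|=6: {5,6,7,8,9,10}:15
  |U|=7: {3,5,6,7,8,9,10}:15  {4,5,6,7,8,9,10}:15
  |U|=8: {1,3,5,6,7,8,9,10}:15  {2,4,5,6,7,8,9,10}:15  {3,4,5,6,7,8,9,10}:30
  |U|=9: {0,2,4,5,6,7,8,9,10}:15  {1,3,4,5,6,7,8,9,10}:45  {2,3,4,5,6,7,8,9,10}:45
  start at 0(l): 90
  start at 1(k): 60
sum over floor = 150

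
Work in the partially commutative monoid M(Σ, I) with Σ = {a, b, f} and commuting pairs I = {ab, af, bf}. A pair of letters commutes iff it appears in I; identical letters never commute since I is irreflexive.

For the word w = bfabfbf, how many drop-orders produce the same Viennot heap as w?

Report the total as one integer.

drop 0:b onto floor
drop 1:f onto floor
drop 2:a onto floor
drop 3:b onto {0:b}
drop 4:f onto {1:f}
drop 5:b onto {3:b}
drop 6:f onto {4:f}
ground layer = {0:b, 1:f, 2:a}
drop-orders for the pieces not yet dropped (sum over which currently-grounded one goes next):
  1 to go: {2} 1  {5} 1  {6} 1
  2 to go: {2,5} 2  {2,6} 2  {3,5} 1  {4,6} 1  {5,6} 2
  3 to go: {0,3,5} 1  {1,4,6} 1  {2,3,5} 3  {2,4,6} 3  {2,5,6} 6  {3,5,6} 3  {4,5,6} 3
  4 to go: {0,2,3,5} 4  {0,3,5,6} 4  {1,2,4,6} 4  {1,4,5,6} 4  {2,3,5,6} 12  {2,4,5,6} 12  {3,4,5,6} 6
  5 to go: {0,2,3,5,6} 20  {0,3,4,5,6} 10  {1,2,4,5,6} 20  {1,3,4,5,6} 10  {2,3,4,5,6} 30
  if 0:b drops first: 60 orders
  if 1:f drops first: 60 orders
  if 2:a drops first: 20 orders
heap linearizations: 140

140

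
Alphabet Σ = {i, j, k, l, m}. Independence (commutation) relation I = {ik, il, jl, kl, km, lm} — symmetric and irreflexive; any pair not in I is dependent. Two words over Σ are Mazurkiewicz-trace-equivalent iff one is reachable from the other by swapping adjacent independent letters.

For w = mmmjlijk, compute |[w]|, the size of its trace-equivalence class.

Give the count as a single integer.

8

0(m) covers ∅
1(m) covers 0:m
2(m) covers 1:m
3(j) covers 2:m
4(l) covers ∅
5(i) covers 3:j
6(j) covers 5:i
7(k) covers 6:j
floor of heap: 0:m, 4:l
completions by unplaced set U, small U first (add the entries for U minus each lowest piece of U):
  |U|=1: {4}:1  {7}:1
  |U|=2: {4,7}:2  {6,7}:1
  |U|=3: {4,6,7}:3  {5,6,7}:1
  |U|=4: {3,5,6,7}:1  {4,5,6,7}:4
  |U|=5: {2,3,5,6,7}:1  {3,4,5,6,7}:5
  |U|=6: {1,2,3,5,6,7}:1  {2,3,4,5,6,7}:6
  start at 0(m): 7
  start at 4(l): 1
sum over floor = 8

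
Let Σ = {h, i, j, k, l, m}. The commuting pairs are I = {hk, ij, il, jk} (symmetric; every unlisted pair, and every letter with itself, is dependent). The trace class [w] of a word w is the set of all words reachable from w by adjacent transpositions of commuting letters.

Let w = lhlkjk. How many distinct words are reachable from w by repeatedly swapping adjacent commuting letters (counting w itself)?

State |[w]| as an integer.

#0=l has no predecessor
#1=h depends on [0:l]
#2=l depends on [1:h]
#3=k depends on [2:l]
#4=j depends on [2:l]
#5=k depends on [3:k]
sources: [0:l]
N(rest) = Σ N(rest − s) over sources s of rest; N(one piece) = 1:
  size 1 → [4]=1  [5]=1
  size 2 → [3,5]=1  [4,5]=2
  size 3 → [3,4,5]=3
  size 4 → [2,3,4,5]=3
  first=0(l) contributes 3

3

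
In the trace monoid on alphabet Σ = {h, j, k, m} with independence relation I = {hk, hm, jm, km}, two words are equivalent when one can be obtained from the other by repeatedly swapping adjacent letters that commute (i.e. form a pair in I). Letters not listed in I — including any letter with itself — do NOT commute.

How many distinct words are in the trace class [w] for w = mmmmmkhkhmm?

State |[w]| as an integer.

#0=m has no predecessor
#1=m depends on [0:m]
#2=m depends on [1:m]
#3=m depends on [2:m]
#4=m depends on [3:m]
#5=k has no predecessor
#6=h has no predecessor
#7=k depends on [5:k]
#8=h depends on [6:h]
#9=m depends on [4:m]
#10=m depends on [9:m]
sources: [0:m, 5:k, 6:h]
N(rest) = Σ N(rest − s) over sources s of rest; N(one piece) = 1:
  size 1 → [7]=1  [8]=1  [10]=1
  size 2 → [5,7]=1  [6,8]=1  [7,8]=2  [7,10]=2  [8,10]=2  [9,10]=1
  size 3 → [4,9,10]=1  [5,7,8]=3  [5,7,10]=3  [6,7,8]=3  [6,8,10]=3  [7,8,10]=6  [7,9,10]=3  [8,9,10]=3
  size 4 → [3,4,9,10]=1  [4,7,9,10]=4  [4,8,9,10]=4  [5,6,7,8]=6  [5,7,8,10]=12  [5,7,9,10]=6  [6,7,8,10]=12  [6,8,9,10]=6  [7,8,9,10]=12
  size 5 → [2,3,4,9,10]=1  [3,4,7,9,10]=5  [3,4,8,9,10]=5  [4,5,7,9,10]=10  [4,6,8,9,10]=10  [4,7,8,9,10]=20  [5,6,7,8,10]=30  [5,7,8,9,10]=30  [6,7,8,9,10]=30
  size 6 → [1,2,3,4,9,10]=1  [2,3,4,7,9,10]=6  [2,3,4,8,9,10]=6  [3,4,5,7,9,10]=15  [3,4,6,8,9,10]=15  [3,4,7,8,9,10]=30  [4,5,7,8,9,10]=60  [4,6,7,8,9,10]=60  [5,6,7,8,9,10]=90
  size 7 → [0,1,2,3,4,9,10]=1  [1,2,3,4,7,9,10]=7  [1,2,3,4,8,9,10]=7  [2,3,4,5,7,9,10]=21  [2,3,4,6,8,9,10]=21  [2,3,4,7,8,9,10]=42  [3,4,5,7,8,9,10]=105  [3,4,6,7,8,9,10]=105  [4,5,6,7,8,9,10]=210
  size 8 → [0,1,2,3,4,7,9,10]=8  [0,1,2,3,4,8,9,10]=8  [1,2,3,4,5,7,9,10]=28  [1,2,3,4,6,8,9,10]=28  [1,2,3,4,7,8,9,10]=56  [2,3,4,5,7,8,9,10]=168  [2,3,4,6,7,8,9,10]=168  [3,4,5,6,7,8,9,10]=420
  size 9 → [0,1,2,3,4,5,7,9,10]=36  [0,1,2,3,4,6,8,9,10]=36  [0,1,2,3,4,7,8,9,10]=72  [1,2,3,4,5,7,8,9,10]=252  [1,2,3,4,6,7,8,9,10]=252  [2,3,4,5,6,7,8,9,10]=756
  first=0(m) contributes 1260
  first=5(k) contributes 360
  first=6(h) contributes 360
|[w]| = 1980

1980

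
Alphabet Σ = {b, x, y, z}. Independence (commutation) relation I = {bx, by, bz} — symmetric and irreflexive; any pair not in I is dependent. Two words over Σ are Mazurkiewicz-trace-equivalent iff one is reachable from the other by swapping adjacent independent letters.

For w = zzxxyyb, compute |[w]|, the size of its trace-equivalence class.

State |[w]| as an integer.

7

#0=z has no predecessor
#1=z depends on [0:z]
#2=x depends on [1:z]
#3=x depends on [2:x]
#4=y depends on [3:x]
#5=y depends on [4:y]
#6=b has no predecessor
sources: [0:z, 6:b]
N(rest) = Σ N(rest − s) over sources s of rest; N(one piece) = 1:
  size 1 → [5]=1  [6]=1
  size 2 → [4,5]=1  [5,6]=2
  size 3 → [3,4,5]=1  [4,5,6]=3
  size 4 → [2,3,4,5]=1  [3,4,5,6]=4
  size 5 → [1,2,3,4,5]=1  [2,3,4,5,6]=5
  first=0(z) contributes 6
  first=6(b) contributes 1
|[w]| = 7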